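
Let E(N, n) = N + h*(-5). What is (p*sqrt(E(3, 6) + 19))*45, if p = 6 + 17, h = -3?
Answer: 1035*sqrt(37) ≈ 6295.7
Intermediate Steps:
E(N, n) = 15 + N (E(N, n) = N - 3*(-5) = N + 15 = 15 + N)
p = 23
(p*sqrt(E(3, 6) + 19))*45 = (23*sqrt((15 + 3) + 19))*45 = (23*sqrt(18 + 19))*45 = (23*sqrt(37))*45 = 1035*sqrt(37)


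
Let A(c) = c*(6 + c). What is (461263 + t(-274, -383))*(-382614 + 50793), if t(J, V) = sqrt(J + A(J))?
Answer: -153056749923 - 331821*sqrt(73158) ≈ -1.5315e+11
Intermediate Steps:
t(J, V) = sqrt(J + J*(6 + J))
(461263 + t(-274, -383))*(-382614 + 50793) = (461263 + sqrt(-274*(7 - 274)))*(-382614 + 50793) = (461263 + sqrt(-274*(-267)))*(-331821) = (461263 + sqrt(73158))*(-331821) = -153056749923 - 331821*sqrt(73158)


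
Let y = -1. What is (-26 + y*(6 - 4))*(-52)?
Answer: 1456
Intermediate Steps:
(-26 + y*(6 - 4))*(-52) = (-26 - (6 - 4))*(-52) = (-26 - 1*2)*(-52) = (-26 - 2)*(-52) = -28*(-52) = 1456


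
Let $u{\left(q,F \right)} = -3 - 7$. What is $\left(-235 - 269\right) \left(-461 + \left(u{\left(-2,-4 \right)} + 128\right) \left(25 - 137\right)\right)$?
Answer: $6893208$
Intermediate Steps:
$u{\left(q,F \right)} = -10$ ($u{\left(q,F \right)} = -3 - 7 = -10$)
$\left(-235 - 269\right) \left(-461 + \left(u{\left(-2,-4 \right)} + 128\right) \left(25 - 137\right)\right) = \left(-235 - 269\right) \left(-461 + \left(-10 + 128\right) \left(25 - 137\right)\right) = - 504 \left(-461 + 118 \left(-112\right)\right) = - 504 \left(-461 - 13216\right) = \left(-504\right) \left(-13677\right) = 6893208$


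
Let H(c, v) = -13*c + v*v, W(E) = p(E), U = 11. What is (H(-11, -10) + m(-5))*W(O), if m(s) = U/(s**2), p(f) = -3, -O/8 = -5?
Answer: -18258/25 ≈ -730.32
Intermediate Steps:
O = 40 (O = -8*(-5) = 40)
W(E) = -3
H(c, v) = v**2 - 13*c (H(c, v) = -13*c + v**2 = v**2 - 13*c)
m(s) = 11/s**2 (m(s) = 11/(s**2) = 11/s**2)
(H(-11, -10) + m(-5))*W(O) = (((-10)**2 - 13*(-11)) + 11/(-5)**2)*(-3) = ((100 + 143) + 11*(1/25))*(-3) = (243 + 11/25)*(-3) = (6086/25)*(-3) = -18258/25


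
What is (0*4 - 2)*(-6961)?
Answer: 13922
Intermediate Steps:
(0*4 - 2)*(-6961) = (0 - 2)*(-6961) = -2*(-6961) = 13922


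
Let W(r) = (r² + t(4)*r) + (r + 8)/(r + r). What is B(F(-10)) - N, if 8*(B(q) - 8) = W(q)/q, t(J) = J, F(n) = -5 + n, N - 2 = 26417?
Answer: -95084557/3600 ≈ -26412.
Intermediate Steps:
N = 26419 (N = 2 + 26417 = 26419)
W(r) = r² + 4*r + (8 + r)/(2*r) (W(r) = (r² + 4*r) + (r + 8)/(r + r) = (r² + 4*r) + (8 + r)/((2*r)) = (r² + 4*r) + (8 + r)*(1/(2*r)) = (r² + 4*r) + (8 + r)/(2*r) = r² + 4*r + (8 + r)/(2*r))
B(q) = 8 + (½ + q² + 4*q + 4/q)/(8*q) (B(q) = 8 + ((½ + q² + 4*q + 4/q)/q)/8 = 8 + (½ + q² + 4*q + 4/q)/(8*q))
B(F(-10)) - N = (8 + (-5 - 10) + 2*(-5 - 10)³ + 136*(-5 - 10)²)/(16*(-5 - 10)²) - 1*26419 = (1/16)*(8 - 15 + 2*(-15)³ + 136*(-15)²)/(-15)² - 26419 = (1/16)*(1/225)*(8 - 15 + 2*(-3375) + 136*225) - 26419 = (1/16)*(1/225)*(8 - 15 - 6750 + 30600) - 26419 = (1/16)*(1/225)*23843 - 26419 = 23843/3600 - 26419 = -95084557/3600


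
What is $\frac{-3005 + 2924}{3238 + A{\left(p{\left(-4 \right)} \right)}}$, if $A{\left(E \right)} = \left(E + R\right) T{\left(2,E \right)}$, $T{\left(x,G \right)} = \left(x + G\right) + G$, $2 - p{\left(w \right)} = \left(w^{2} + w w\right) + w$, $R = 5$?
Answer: $- \frac{81}{4288} \approx -0.01889$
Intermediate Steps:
$p{\left(w \right)} = 2 - w - 2 w^{2}$ ($p{\left(w \right)} = 2 - \left(\left(w^{2} + w w\right) + w\right) = 2 - \left(\left(w^{2} + w^{2}\right) + w\right) = 2 - \left(2 w^{2} + w\right) = 2 - \left(w + 2 w^{2}\right) = 2 - w - 2 w^{2}$)
$T{\left(x,G \right)} = x + 2 G$ ($T{\left(x,G \right)} = \left(G + x\right) + G = x + 2 G$)
$A{\left(E \right)} = \left(2 + 2 E\right) \left(5 + E\right)$ ($A{\left(E \right)} = \left(E + 5\right) \left(2 + 2 E\right) = \left(5 + E\right) \left(2 + 2 E\right) = \left(2 + 2 E\right) \left(5 + E\right)$)
$\frac{-3005 + 2924}{3238 + A{\left(p{\left(-4 \right)} \right)}} = \frac{-3005 + 2924}{3238 + 2 \left(1 - \left(-6 + 32\right)\right) \left(5 - \left(-6 + 32\right)\right)} = - \frac{81}{3238 + 2 \left(1 + \left(2 + 4 - 32\right)\right) \left(5 + \left(2 + 4 - 32\right)\right)} = - \frac{81}{3238 + 2 \left(1 - 26\right) \left(5 - 26\right)} = - \frac{81}{3238 + 2 \left(-25\right) \left(-21\right)} = - \frac{81}{3238 + 1050} = - \frac{81}{4288}$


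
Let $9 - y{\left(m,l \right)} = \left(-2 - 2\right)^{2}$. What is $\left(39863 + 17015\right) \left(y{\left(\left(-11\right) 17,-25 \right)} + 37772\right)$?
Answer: $2147997670$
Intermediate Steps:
$y{\left(m,l \right)} = -7$ ($y{\left(m,l \right)} = 9 - \left(-2 - 2\right)^{2} = 9 - \left(-4\right)^{2} = 9 - 16 = -7$)
$\left(39863 + 17015\right) \left(y{\left(\left(-11\right) 17,-25 \right)} + 37772\right) = \left(39863 + 17015\right) \left(-7 + 37772\right) = 56878 \cdot 37765 = 2147997670$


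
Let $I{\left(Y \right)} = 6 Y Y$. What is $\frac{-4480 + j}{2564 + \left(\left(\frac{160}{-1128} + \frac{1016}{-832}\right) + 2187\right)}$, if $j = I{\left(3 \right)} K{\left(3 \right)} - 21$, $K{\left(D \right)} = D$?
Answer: $- \frac{63627096}{69648677} \approx -0.91354$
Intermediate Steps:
$I{\left(Y \right)} = 6 Y^{2}$
$j = 141$ ($j = 6 \cdot 3^{2} \cdot 3 - 21 = 6 \cdot 9 \cdot 3 - 21 = 54 \cdot 3 - 21 = 162 - 21 = 141$)
$\frac{-4480 + j}{2564 + \left(\left(\frac{160}{-1128} + \frac{1016}{-832}\right) + 2187\right)} = \frac{-4480 + 141}{2564 + \left(\left(\frac{160}{-1128} + \frac{1016}{-832}\right) + 2187\right)} = - \frac{4339}{2564 + \left(\left(160 \left(- \frac{1}{1128}\right) + 1016 \left(- \frac{1}{832}\right)\right) + 2187\right)} = - \frac{4339}{2564 + \left(\left(- \frac{20}{141} - \frac{127}{104}\right) + 2187\right)} = - \frac{4339}{2564 + \left(- \frac{19987}{14664} + 2187\right)} = - \frac{4339}{2564 + \frac{32050181}{14664}} = - \frac{4339}{\frac{69648677}{14664}} = \left(-4339\right) \frac{14664}{69648677} = - \frac{63627096}{69648677}$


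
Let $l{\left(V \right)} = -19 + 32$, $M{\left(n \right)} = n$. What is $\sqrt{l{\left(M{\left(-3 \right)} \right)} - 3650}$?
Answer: $i \sqrt{3637} \approx 60.308 i$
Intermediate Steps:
$l{\left(V \right)} = 13$
$\sqrt{l{\left(M{\left(-3 \right)} \right)} - 3650} = \sqrt{13 - 3650} = \sqrt{-3637} = i \sqrt{3637}$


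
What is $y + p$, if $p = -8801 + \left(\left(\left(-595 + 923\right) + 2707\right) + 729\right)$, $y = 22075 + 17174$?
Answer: $34212$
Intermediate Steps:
$y = 39249$
$p = -5037$ ($p = -8801 + \left(\left(328 + 2707\right) + 729\right) = -8801 + \left(3035 + 729\right) = -8801 + 3764 = -5037$)
$y + p = 39249 - 5037 = 34212$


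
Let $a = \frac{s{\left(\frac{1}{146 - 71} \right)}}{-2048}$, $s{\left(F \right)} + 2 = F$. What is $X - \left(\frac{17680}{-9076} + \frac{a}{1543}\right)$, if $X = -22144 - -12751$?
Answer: $- \frac{5050168669163681}{537763891200} \approx -9391.0$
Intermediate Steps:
$s{\left(F \right)} = -2 + F$
$X = -9393$ ($X = -22144 + 12751 = -9393$)
$a = \frac{149}{153600}$ ($a = \frac{-2 + \frac{1}{146 - 71}}{-2048} = \left(-2 + \frac{1}{75}\right) \left(- \frac{1}{2048}\right) = \left(- \frac{149}{75}\right) \left(- \frac{1}{2048}\right) = \frac{149}{153600} \approx 0.00097005$)
$X - \left(\frac{17680}{-9076} + \frac{a}{1543}\right) = -9393 - \left(\frac{17680}{-9076} + \frac{149}{153600 \cdot 1543}\right) = -9393 - \left(17680 \left(- \frac{1}{9076}\right) + \frac{149}{153600} \cdot \frac{1}{1543}\right) = -9393 - \left(- \frac{4420}{2269} + \frac{149}{237004800}\right) = -9393 - - \frac{1047560877919}{537763891200} = -9393 + \frac{1047560877919}{537763891200} = - \frac{5050168669163681}{537763891200}$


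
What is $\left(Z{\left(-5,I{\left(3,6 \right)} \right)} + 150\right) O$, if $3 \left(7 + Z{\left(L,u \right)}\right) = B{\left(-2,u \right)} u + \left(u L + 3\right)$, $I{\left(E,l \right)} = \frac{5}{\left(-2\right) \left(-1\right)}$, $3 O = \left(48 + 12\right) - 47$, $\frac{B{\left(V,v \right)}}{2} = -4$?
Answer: $\frac{10387}{18} \approx 577.06$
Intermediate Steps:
$B{\left(V,v \right)} = -8$ ($B{\left(V,v \right)} = 2 \left(-4\right) = -8$)
$O = \frac{13}{3}$ ($O = \frac{\left(48 + 12\right) - 47}{3} = \frac{60 - 47}{3} = \frac{1}{3} \cdot 13 = \frac{13}{3} \approx 4.3333$)
$I{\left(E,l \right)} = \frac{5}{2}$
$Z{\left(L,u \right)} = -6 - \frac{8 u}{3} + \frac{L u}{3}$ ($Z{\left(L,u \right)} = -7 + \frac{- 8 u + \left(u L + 3\right)}{3} = -7 + \frac{- 8 u + \left(L u + 3\right)}{3} = -7 + \frac{- 8 u + \left(3 + L u\right)}{3} = -7 + \frac{3 - 8 u + L u}{3} = -7 + \left(1 - \frac{8 u}{3} + \frac{L u}{3}\right) = -6 - \frac{8 u}{3} + \frac{L u}{3}$)
$\left(Z{\left(-5,I{\left(3,6 \right)} \right)} + 150\right) O = \left(\left(-6 - \frac{20}{3} + \frac{1}{3} \left(-5\right) \frac{5}{2}\right) + 150\right) \frac{13}{3} = \left(\left(-6 - \frac{20}{3} - \frac{25}{6}\right) + 150\right) \frac{13}{3} = \left(- \frac{101}{6} + 150\right) \frac{13}{3} = \frac{799}{6} \cdot \frac{13}{3} = \frac{10387}{18}$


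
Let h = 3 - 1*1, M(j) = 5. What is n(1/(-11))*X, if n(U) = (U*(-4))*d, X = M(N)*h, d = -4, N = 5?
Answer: -160/11 ≈ -14.545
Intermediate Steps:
h = 2 (h = 3 - 1 = 2)
X = 10 (X = 5*2 = 10)
n(U) = 16*U (n(U) = (U*(-4))*(-4) = -4*U*(-4) = 16*U)
n(1/(-11))*X = (16/(-11))*10 = (16*(-1/11))*10 = -16/11*10 = -160/11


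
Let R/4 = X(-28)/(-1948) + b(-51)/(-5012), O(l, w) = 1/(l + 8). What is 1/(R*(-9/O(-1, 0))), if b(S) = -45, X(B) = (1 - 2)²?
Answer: -87173/185958 ≈ -0.46878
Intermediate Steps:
O(l, w) = 1/(8 + l)
X(B) = 1 (X(B) = (-1)² = 1)
R = 20662/610211 (R = 4*(1/(-1948) - 45/(-5012)) = 4*(1*(-1/1948) - 45*(-1/5012)) = 4*(-1/1948 + 45/5012) = 4*(10331/1220422) = 20662/610211 ≈ 0.033860)
1/(R*(-9/O(-1, 0))) = 1/(20662*(-9/(1/(8 - 1)))/610211) = 1/(20662*(-9/(1/7))/610211) = 1/(20662*(-9/⅐)/610211) = 1/(20662*(-9*7)/610211) = 1/((20662/610211)*(-63)) = 1/(-185958/87173) = -87173/185958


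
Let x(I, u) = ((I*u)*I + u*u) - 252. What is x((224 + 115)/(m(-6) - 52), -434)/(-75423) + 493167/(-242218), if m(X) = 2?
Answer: -24351872198606/5709002566875 ≈ -4.2655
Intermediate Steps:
x(I, u) = -252 + u**2 + u*I**2 (x(I, u) = (u*I**2 + u**2) - 252 = (u**2 + u*I**2) - 252 = -252 + u**2 + u*I**2)
x((224 + 115)/(m(-6) - 52), -434)/(-75423) + 493167/(-242218) = (-252 + (-434)**2 - 434*(224 + 115)**2/(2 - 52)**2)/(-75423) + 493167/(-242218) = (-252 + 188356 - 434*(339/(-50))**2)*(-1/75423) + 493167*(-1/242218) = (-252 + 188356 - 434*(339*(-1/50))**2)*(-1/75423) - 493167/242218 = (-252 + 188356 - 434*(-339/50)**2)*(-1/75423) - 493167/242218 = (-252 + 188356 - 434*114921/2500)*(-1/75423) - 493167/242218 = (-252 + 188356 - 24937857/1250)*(-1/75423) - 493167/242218 = (210192143/1250)*(-1/75423) - 493167/242218 = -210192143/94278750 - 493167/242218 = -24351872198606/5709002566875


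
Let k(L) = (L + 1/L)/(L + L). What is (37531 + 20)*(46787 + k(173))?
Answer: 52582781257488/29929 ≈ 1.7569e+9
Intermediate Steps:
k(L) = (L + 1/L)/(2*L) (k(L) = (L + 1/L)/((2*L)) = (L + 1/L)*(1/(2*L)) = (L + 1/L)/(2*L))
(37531 + 20)*(46787 + k(173)) = (37531 + 20)*(46787 + (½)*(1 + 173²)/173²) = 37551*(46787 + (½)*(1/29929)*(1 + 29929)) = 37551*(46787 + (½)*(1/29929)*29930) = 37551*(46787 + 14965/29929) = 37551*(1400303088/29929) = 52582781257488/29929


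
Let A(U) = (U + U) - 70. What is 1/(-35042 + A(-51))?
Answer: -1/35214 ≈ -2.8398e-5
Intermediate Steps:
A(U) = -70 + 2*U (A(U) = 2*U - 70 = -70 + 2*U)
1/(-35042 + A(-51)) = 1/(-35042 + (-70 + 2*(-51))) = 1/(-35042 + (-70 - 102)) = 1/(-35042 - 172) = 1/(-35214) = -1/35214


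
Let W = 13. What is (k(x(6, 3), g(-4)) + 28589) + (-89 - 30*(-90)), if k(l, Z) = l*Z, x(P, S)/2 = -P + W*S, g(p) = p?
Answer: 30936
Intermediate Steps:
x(P, S) = -2*P + 26*S (x(P, S) = 2*(-P + 13*S) = -2*P + 26*S)
k(l, Z) = Z*l
(k(x(6, 3), g(-4)) + 28589) + (-89 - 30*(-90)) = (-4*(-2*6 + 26*3) + 28589) + (-89 - 30*(-90)) = (-4*(-12 + 78) + 28589) + (-89 + 2700) = (-4*66 + 28589) + 2611 = (-264 + 28589) + 2611 = 28325 + 2611 = 30936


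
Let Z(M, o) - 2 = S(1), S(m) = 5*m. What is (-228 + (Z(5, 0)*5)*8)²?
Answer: 2704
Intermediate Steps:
Z(M, o) = 7 (Z(M, o) = 2 + 5*1 = 2 + 5 = 7)
(-228 + (Z(5, 0)*5)*8)² = (-228 + (7*5)*8)² = (-228 + 35*8)² = (-228 + 280)² = 52² = 2704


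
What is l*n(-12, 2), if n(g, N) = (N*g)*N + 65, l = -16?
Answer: -272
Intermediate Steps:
n(g, N) = 65 + g*N² (n(g, N) = g*N² + 65 = 65 + g*N²)
l*n(-12, 2) = -16*(65 - 12*2²) = -16*(65 - 12*4) = -16*(65 - 48) = -16*17 = -272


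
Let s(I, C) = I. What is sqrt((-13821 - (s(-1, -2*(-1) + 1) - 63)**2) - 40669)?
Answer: I*sqrt(58586) ≈ 242.05*I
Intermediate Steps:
sqrt((-13821 - (s(-1, -2*(-1) + 1) - 63)**2) - 40669) = sqrt((-13821 - (-1 - 63)**2) - 40669) = sqrt((-13821 - 1*(-64)**2) - 40669) = sqrt((-13821 - 1*4096) - 40669) = sqrt((-13821 - 4096) - 40669) = sqrt(-17917 - 40669) = sqrt(-58586) = I*sqrt(58586)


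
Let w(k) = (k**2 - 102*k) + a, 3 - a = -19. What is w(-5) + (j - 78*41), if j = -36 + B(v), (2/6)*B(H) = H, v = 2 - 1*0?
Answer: -2671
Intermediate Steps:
a = 22 (a = 3 - 1*(-19) = 3 + 19 = 22)
v = 2 (v = 2 + 0 = 2)
B(H) = 3*H
w(k) = 22 + k**2 - 102*k (w(k) = (k**2 - 102*k) + 22 = 22 + k**2 - 102*k)
j = -30 (j = -36 + 3*2 = -36 + 6 = -30)
w(-5) + (j - 78*41) = (22 + (-5)**2 - 102*(-5)) + (-30 - 78*41) = (22 + 25 + 510) + (-30 - 3198) = 557 - 3228 = -2671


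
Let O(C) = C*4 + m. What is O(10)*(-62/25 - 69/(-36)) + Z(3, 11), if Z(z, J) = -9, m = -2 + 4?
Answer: -1633/50 ≈ -32.660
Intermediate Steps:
m = 2
O(C) = 2 + 4*C (O(C) = C*4 + 2 = 4*C + 2 = 2 + 4*C)
O(10)*(-62/25 - 69/(-36)) + Z(3, 11) = (2 + 4*10)*(-62/25 - 69/(-36)) - 9 = (2 + 40)*(-62*1/25 - 69*(-1/36)) - 9 = 42*(-62/25 + 23/12) - 9 = 42*(-169/300) - 9 = -1183/50 - 9 = -1633/50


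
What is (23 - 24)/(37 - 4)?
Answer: -1/33 ≈ -0.030303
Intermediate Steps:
(23 - 24)/(37 - 4) = -1/33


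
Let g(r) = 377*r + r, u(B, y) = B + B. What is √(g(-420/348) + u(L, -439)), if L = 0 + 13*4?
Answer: I*√296206/29 ≈ 18.767*I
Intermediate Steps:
L = 52 (L = 0 + 52 = 52)
u(B, y) = 2*B
g(r) = 378*r
√(g(-420/348) + u(L, -439)) = √(378*(-420/348) + 2*52) = √(378*(-420*1/348) + 104) = √(378*(-35/29) + 104) = √(-13230/29 + 104) = √(-10214/29) = I*√296206/29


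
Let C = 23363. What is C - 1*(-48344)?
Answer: 71707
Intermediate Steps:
C - 1*(-48344) = 23363 - 1*(-48344) = 23363 + 48344 = 71707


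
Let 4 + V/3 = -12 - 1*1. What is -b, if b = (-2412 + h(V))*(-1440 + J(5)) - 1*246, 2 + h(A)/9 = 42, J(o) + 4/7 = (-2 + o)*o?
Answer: -20475186/7 ≈ -2.9250e+6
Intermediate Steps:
J(o) = -4/7 + o*(-2 + o) (J(o) = -4/7 + (-2 + o)*o = -4/7 + o*(-2 + o))
V = -51 (V = -12 + 3*(-12 - 1*1) = -12 + 3*(-12 - 1) = -12 + 3*(-13) = -12 - 39 = -51)
h(A) = 360 (h(A) = -18 + 9*42 = -18 + 378 = 360)
b = 20475186/7 (b = (-2412 + 360)*(-1440 + (-4/7 + 5² - 2*5)) - 1*246 = -2052*(-1440 + (-4/7 + 25 - 10)) - 246 = -2052*(-1440 + 101/7) - 246 = -2052*(-9979/7) - 246 = 20476908/7 - 246 = 20475186/7 ≈ 2.9250e+6)
-b = -1*20475186/7 = -20475186/7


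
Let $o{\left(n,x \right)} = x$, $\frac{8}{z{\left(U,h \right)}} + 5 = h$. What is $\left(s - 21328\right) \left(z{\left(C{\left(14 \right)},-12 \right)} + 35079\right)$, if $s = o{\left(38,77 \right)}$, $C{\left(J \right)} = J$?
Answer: $- \frac{12672715085}{17} \approx -7.4545 \cdot 10^{8}$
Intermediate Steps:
$z{\left(U,h \right)} = \frac{8}{-5 + h}$
$s = 77$
$\left(s - 21328\right) \left(z{\left(C{\left(14 \right)},-12 \right)} + 35079\right) = \left(77 - 21328\right) \left(\frac{8}{-5 - 12} + 35079\right) = - 21251 \left(\frac{8}{-17} + 35079\right) = - 21251 \left(8 \left(- \frac{1}{17}\right) + 35079\right) = - 21251 \left(- \frac{8}{17} + 35079\right) = \left(-21251\right) \frac{596335}{17} = - \frac{12672715085}{17}$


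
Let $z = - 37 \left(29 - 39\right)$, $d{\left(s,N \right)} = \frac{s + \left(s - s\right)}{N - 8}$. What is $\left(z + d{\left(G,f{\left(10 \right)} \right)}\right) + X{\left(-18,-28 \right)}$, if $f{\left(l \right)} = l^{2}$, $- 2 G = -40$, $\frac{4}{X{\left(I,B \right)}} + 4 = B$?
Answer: $\frac{68097}{184} \approx 370.09$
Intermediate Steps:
$X{\left(I,B \right)} = \frac{4}{-4 + B}$
$G = 20$ ($G = \left(- \frac{1}{2}\right) \left(-40\right) = 20$)
$d{\left(s,N \right)} = \frac{s}{-8 + N}$ ($d{\left(s,N \right)} = \frac{s + 0}{-8 + N} = \frac{s}{-8 + N}$)
$z = 370$ ($z = \left(-37\right) \left(-10\right) = 370$)
$\left(z + d{\left(G,f{\left(10 \right)} \right)}\right) + X{\left(-18,-28 \right)} = \left(370 + \frac{20}{-8 + 10^{2}}\right) + \frac{4}{-4 - 28} = \left(370 + \frac{20}{-8 + 100}\right) + \frac{4}{-32} = \left(370 + \frac{20}{92}\right) + 4 \left(- \frac{1}{32}\right) = \left(370 + 20 \cdot \frac{1}{92}\right) - \frac{1}{8} = \left(370 + \frac{5}{23}\right) - \frac{1}{8} = \frac{8515}{23} - \frac{1}{8} = \frac{68097}{184}$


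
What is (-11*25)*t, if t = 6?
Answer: -1650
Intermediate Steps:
(-11*25)*t = -11*25*6 = -275*6 = -1650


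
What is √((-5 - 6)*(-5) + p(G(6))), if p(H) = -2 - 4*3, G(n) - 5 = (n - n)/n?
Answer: √41 ≈ 6.4031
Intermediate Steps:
G(n) = 5 (G(n) = 5 + (n - n)/n = 5 + 0/n = 5 + 0 = 5)
p(H) = -14 (p(H) = -2 - 12 = -14)
√((-5 - 6)*(-5) + p(G(6))) = √((-5 - 6)*(-5) - 14) = √(-11*(-5) - 14) = √(55 - 14) = √41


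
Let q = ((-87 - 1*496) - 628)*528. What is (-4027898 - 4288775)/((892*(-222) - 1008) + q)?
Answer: 8316673/838440 ≈ 9.9192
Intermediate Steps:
q = -639408 (q = ((-87 - 496) - 628)*528 = (-583 - 628)*528 = -1211*528 = -639408)
(-4027898 - 4288775)/((892*(-222) - 1008) + q) = (-4027898 - 4288775)/((892*(-222) - 1008) - 639408) = -8316673/((-198024 - 1008) - 639408) = -8316673/(-199032 - 639408) = -8316673/(-838440) = -8316673*(-1/838440) = 8316673/838440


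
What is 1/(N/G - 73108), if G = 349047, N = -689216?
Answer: -349047/25518817292 ≈ -1.3678e-5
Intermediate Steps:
1/(N/G - 73108) = 1/(-689216/349047 - 73108) = 1/(-25518817292/349047) = -349047/25518817292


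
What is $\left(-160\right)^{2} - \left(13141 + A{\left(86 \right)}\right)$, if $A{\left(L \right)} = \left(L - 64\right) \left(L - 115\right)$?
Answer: $13097$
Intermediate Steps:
$A{\left(L \right)} = \left(-115 + L\right) \left(-64 + L\right)$ ($A{\left(L \right)} = \left(-64 + L\right) \left(-115 + L\right) = \left(-115 + L\right) \left(-64 + L\right)$)
$\left(-160\right)^{2} - \left(13141 + A{\left(86 \right)}\right) = \left(-160\right)^{2} - \left(27897 - 15394\right) = 25600 - 12503 = 13097$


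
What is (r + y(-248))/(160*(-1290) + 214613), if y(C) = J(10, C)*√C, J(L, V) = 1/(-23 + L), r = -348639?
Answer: -348639/8213 - 2*I*√62/106769 ≈ -42.45 - 0.0001475*I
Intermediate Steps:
y(C) = -√C/13 (y(C) = √C/(-23 + 10) = √C/(-13) = -√C/13)
(r + y(-248))/(160*(-1290) + 214613) = (-348639 - 2*I*√62/13)/(160*(-1290) + 214613) = (-348639 - 2*I*√62/13)/(-206400 + 214613) = (-348639 - 2*I*√62/13)/8213 = (-348639 - 2*I*√62/13)*(1/8213) = -348639/8213 - 2*I*√62/106769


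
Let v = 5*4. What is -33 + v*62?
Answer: 1207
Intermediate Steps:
v = 20
-33 + v*62 = -33 + 20*62 = -33 + 1240 = 1207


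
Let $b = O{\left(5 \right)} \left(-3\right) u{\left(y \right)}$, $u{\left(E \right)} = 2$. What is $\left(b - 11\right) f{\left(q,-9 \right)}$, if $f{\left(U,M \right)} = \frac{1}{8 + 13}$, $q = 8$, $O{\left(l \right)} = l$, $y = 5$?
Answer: $- \frac{41}{21} \approx -1.9524$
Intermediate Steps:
$b = -30$ ($b = 5 \left(-3\right) 2 = \left(-15\right) 2 = -30$)
$f{\left(U,M \right)} = \frac{1}{21}$
$\left(b - 11\right) f{\left(q,-9 \right)} = \left(-30 - 11\right) \frac{1}{21} = \left(-41\right) \frac{1}{21} = - \frac{41}{21}$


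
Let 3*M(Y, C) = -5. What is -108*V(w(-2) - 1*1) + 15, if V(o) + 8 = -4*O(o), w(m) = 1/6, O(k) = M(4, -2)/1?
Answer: 159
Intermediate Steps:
M(Y, C) = -5/3 (M(Y, C) = (⅓)*(-5) = -5/3)
O(k) = -5/3 (O(k) = -5/3/1 = -5/3*1 = -5/3)
w(m) = ⅙
V(o) = -4/3 (V(o) = -8 - 4*(-5/3) = -8 + 20/3 = -4/3)
-108*V(w(-2) - 1*1) + 15 = -108*(-4/3) + 15 = 144 + 15 = 159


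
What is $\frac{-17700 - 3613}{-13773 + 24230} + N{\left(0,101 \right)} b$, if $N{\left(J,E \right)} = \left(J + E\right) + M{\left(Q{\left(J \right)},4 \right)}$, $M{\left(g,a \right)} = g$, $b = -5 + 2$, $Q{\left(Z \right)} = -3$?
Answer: $- \frac{3095671}{10457} \approx -296.04$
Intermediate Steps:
$b = -3$
$N{\left(J,E \right)} = -3 + E + J$ ($N{\left(J,E \right)} = \left(J + E\right) - 3 = \left(E + J\right) - 3 = -3 + E + J$)
$\frac{-17700 - 3613}{-13773 + 24230} + N{\left(0,101 \right)} b = \frac{-17700 - 3613}{-13773 + 24230} + \left(-3 + 101 + 0\right) \left(-3\right) = - \frac{21313}{10457} + 98 \left(-3\right) = \left(-21313\right) \frac{1}{10457} - 294 = - \frac{21313}{10457} - 294 = - \frac{3095671}{10457}$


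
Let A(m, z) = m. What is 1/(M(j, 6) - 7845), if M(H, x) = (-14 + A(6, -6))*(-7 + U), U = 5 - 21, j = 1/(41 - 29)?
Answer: -1/7661 ≈ -0.00013053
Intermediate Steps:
j = 1/12 ≈ 0.083333
U = -16
M(H, x) = 184 (M(H, x) = (-14 + 6)*(-7 - 16) = -8*(-23) = 184)
1/(M(j, 6) - 7845) = 1/(184 - 7845) = 1/(-7661) = -1/7661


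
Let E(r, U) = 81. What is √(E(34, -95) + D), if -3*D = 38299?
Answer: 2*I*√28542/3 ≈ 112.63*I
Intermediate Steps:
D = -38299/3 (D = -⅓*38299 = -38299/3 ≈ -12766.)
√(E(34, -95) + D) = √(81 - 38299/3) = √(-38056/3) = 2*I*√28542/3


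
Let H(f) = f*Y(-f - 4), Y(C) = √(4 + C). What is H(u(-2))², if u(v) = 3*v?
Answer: 216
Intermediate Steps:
H(f) = f*√(-f) (H(f) = f*√(4 + (-f - 4)) = f*√(4 + (-4 - f)) = f*√(-f))
H(u(-2))² = (-(-3*(-2))^(3/2))² = (-(-1*(-6))^(3/2))² = (-6^(3/2))² = (-6*√6)² = 216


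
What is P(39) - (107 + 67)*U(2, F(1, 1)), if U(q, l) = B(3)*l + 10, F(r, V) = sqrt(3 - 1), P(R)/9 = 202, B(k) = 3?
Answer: 78 - 522*sqrt(2) ≈ -660.22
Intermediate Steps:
P(R) = 1818 (P(R) = 9*202 = 1818)
F(r, V) = sqrt(2)
U(q, l) = 10 + 3*l (U(q, l) = 3*l + 10 = 10 + 3*l)
P(39) - (107 + 67)*U(2, F(1, 1)) = 1818 - (107 + 67)*(10 + 3*sqrt(2)) = 1818 - 174*(10 + 3*sqrt(2)) = 1818 - (1740 + 522*sqrt(2)) = 1818 + (-1740 - 522*sqrt(2)) = 78 - 522*sqrt(2)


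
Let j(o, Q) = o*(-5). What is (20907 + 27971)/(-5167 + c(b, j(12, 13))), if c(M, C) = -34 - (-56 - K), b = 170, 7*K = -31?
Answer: -171073/18023 ≈ -9.4919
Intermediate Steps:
K = -31/7 (K = (1/7)*(-31) = -31/7 ≈ -4.4286)
j(o, Q) = -5*o
c(M, C) = 123/7 (c(M, C) = -34 - (-56 - 1*(-31/7)) = -34 - (-56 + 31/7) = -34 - 1*(-361/7) = -34 + 361/7 = 123/7)
(20907 + 27971)/(-5167 + c(b, j(12, 13))) = (20907 + 27971)/(-5167 + 123/7) = 48878/(-36046/7) = 48878*(-7/36046) = -171073/18023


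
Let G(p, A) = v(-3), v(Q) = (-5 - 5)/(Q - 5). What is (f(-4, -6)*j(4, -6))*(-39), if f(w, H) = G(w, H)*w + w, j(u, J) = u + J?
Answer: -702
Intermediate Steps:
v(Q) = -10/(-5 + Q)
j(u, J) = J + u
G(p, A) = 5/4 (G(p, A) = -10/(-5 - 3) = -10/(-8) = -10*(-⅛) = 5/4)
f(w, H) = 9*w/4 (f(w, H) = 5*w/4 + w = 9*w/4)
(f(-4, -6)*j(4, -6))*(-39) = (((9/4)*(-4))*(-6 + 4))*(-39) = -9*(-2)*(-39) = 18*(-39) = -702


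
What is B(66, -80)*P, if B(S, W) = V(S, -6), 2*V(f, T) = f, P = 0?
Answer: 0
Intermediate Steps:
V(f, T) = f/2
B(S, W) = S/2
B(66, -80)*P = ((1/2)*66)*0 = 33*0 = 0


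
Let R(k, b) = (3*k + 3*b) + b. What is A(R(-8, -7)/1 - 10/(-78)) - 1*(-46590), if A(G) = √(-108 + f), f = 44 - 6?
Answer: 46590 + I*√70 ≈ 46590.0 + 8.3666*I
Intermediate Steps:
R(k, b) = 3*k + 4*b (R(k, b) = (3*b + 3*k) + b = 3*k + 4*b)
f = 38
A(G) = I*√70 (A(G) = √(-108 + 38) = √(-70) = I*√70)
A(R(-8, -7)/1 - 10/(-78)) - 1*(-46590) = I*√70 - 1*(-46590) = I*√70 + 46590 = 46590 + I*√70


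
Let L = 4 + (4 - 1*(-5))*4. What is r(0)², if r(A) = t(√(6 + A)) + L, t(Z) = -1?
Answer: 1521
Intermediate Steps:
L = 40 (L = 4 + (4 + 5)*4 = 4 + 9*4 = 4 + 36 = 40)
r(A) = 39 (r(A) = -1 + 40 = 39)
r(0)² = 39² = 1521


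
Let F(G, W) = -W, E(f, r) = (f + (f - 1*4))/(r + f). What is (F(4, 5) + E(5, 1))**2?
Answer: 16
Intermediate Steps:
E(f, r) = (-4 + 2*f)/(f + r) (E(f, r) = (f + (f - 4))/(f + r) = (f + (-4 + f))/(f + r) = (-4 + 2*f)/(f + r))
(F(4, 5) + E(5, 1))**2 = (-1*5 + 2*(-2 + 5)/(5 + 1))**2 = (-5 + 2*3/6)**2 = (-5 + 2*(1/6)*3)**2 = (-5 + 1)**2 = (-4)**2 = 16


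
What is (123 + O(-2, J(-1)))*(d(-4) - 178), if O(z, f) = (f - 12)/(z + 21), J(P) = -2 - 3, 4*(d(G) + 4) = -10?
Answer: -428040/19 ≈ -22528.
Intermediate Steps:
d(G) = -13/2 (d(G) = -4 + (¼)*(-10) = -4 - 5/2 = -13/2)
J(P) = -5
O(z, f) = (-12 + f)/(21 + z)
(123 + O(-2, J(-1)))*(d(-4) - 178) = (123 + (-12 - 5)/(21 - 2))*(-13/2 - 178) = (123 - 17/19)*(-369/2) = (2320/19)*(-369/2) = -428040/19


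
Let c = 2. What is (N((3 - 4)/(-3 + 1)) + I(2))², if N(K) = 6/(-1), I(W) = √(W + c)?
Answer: 16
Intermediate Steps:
I(W) = √(2 + W) (I(W) = √(W + 2) = √(2 + W))
N(K) = -6 (N(K) = 6*(-1) = -6)
(N((3 - 4)/(-3 + 1)) + I(2))² = (-6 + √(2 + 2))² = (-6 + √4)² = (-6 + 2)² = (-4)² = 16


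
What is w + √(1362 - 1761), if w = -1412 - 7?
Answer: -1419 + I*√399 ≈ -1419.0 + 19.975*I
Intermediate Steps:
w = -1419
w + √(1362 - 1761) = -1419 + √(1362 - 1761) = -1419 + √(-399) = -1419 + I*√399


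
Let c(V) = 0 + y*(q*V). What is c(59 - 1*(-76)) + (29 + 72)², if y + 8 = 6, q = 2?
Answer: 9661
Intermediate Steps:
y = -2 (y = -8 + 6 = -2)
c(V) = -4*V (c(V) = 0 - 4*V = -4*V)
c(59 - 1*(-76)) + (29 + 72)² = -4*(59 - 1*(-76)) + (29 + 72)² = -4*(59 + 76) + 101² = -4*135 + 10201 = -540 + 10201 = 9661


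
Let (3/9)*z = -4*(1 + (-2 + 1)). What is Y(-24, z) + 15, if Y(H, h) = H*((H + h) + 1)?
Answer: 567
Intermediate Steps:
z = 0 (z = 3*(-4*(1 + (-2 + 1))) = 3*(-4*(1 - 1)) = 3*(-4*0) = 3*0 = 0)
Y(H, h) = H*(1 + H + h)
Y(-24, z) + 15 = -24*(1 - 24 + 0) + 15 = -24*(-23) + 15 = 552 + 15 = 567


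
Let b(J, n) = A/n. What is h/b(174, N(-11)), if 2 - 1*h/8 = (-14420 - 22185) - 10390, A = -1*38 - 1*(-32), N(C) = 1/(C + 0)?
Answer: 187988/33 ≈ 5696.6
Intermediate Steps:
N(C) = 1/C
A = -6 (A = -38 + 32 = -6)
b(J, n) = -6/n
h = 375976 (h = 16 - 8*((-14420 - 22185) - 10390) = 16 - 8*(-36605 - 10390) = 16 - 8*(-46995) = 16 + 375960 = 375976)
h/b(174, N(-11)) = 375976/((-6/(1/(-11)))) = 375976/((-6/(-1/11))) = 375976/((-6*(-11))) = 375976/66 = 375976*(1/66) = 187988/33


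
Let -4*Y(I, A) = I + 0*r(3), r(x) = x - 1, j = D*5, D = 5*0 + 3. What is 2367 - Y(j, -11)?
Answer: 9483/4 ≈ 2370.8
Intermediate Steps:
D = 3 (D = 0 + 3 = 3)
j = 15 (j = 3*5 = 15)
r(x) = -1 + x
Y(I, A) = -I/4 (Y(I, A) = -(I + 0*(-1 + 3))/4 = -(I + 0*2)/4 = -(I + 0)/4 = -I/4)
2367 - Y(j, -11) = 2367 - (-1)*15/4 = 2367 - 1*(-15/4) = 2367 + 15/4 = 9483/4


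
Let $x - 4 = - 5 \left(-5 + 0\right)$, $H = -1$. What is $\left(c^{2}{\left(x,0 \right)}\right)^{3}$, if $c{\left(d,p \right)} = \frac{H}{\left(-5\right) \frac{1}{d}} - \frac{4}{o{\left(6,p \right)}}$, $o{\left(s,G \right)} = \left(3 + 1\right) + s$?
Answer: $\frac{387420489}{15625} \approx 24795.0$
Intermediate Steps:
$o{\left(s,G \right)} = 4 + s$
$x = 29$ ($x = 4 - 5 \left(-5 + 0\right) = 4 - -25 = 4 + 25 = 29$)
$c{\left(d,p \right)} = - \frac{2}{5} + \frac{d}{5}$ ($c{\left(d,p \right)} = - \frac{1}{\left(-5\right) \frac{1}{d}} - \frac{4}{4 + 6} = - \frac{\left(-1\right) d}{5} - \frac{4}{10} = \frac{d}{5} - \frac{2}{5} = - \frac{2}{5} + \frac{d}{5}$)
$\left(c^{2}{\left(x,0 \right)}\right)^{3} = \left(\left(- \frac{2}{5} + \frac{1}{5} \cdot 29\right)^{2}\right)^{3} = \left(\left(- \frac{2}{5} + \frac{29}{5}\right)^{2}\right)^{3} = \left(\left(\frac{27}{5}\right)^{2}\right)^{3} = \left(\frac{729}{25}\right)^{3} = \frac{387420489}{15625}$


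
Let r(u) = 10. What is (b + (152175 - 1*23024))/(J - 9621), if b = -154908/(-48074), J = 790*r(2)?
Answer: -238806157/3182129 ≈ -75.046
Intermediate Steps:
J = 7900 (J = 790*10 = 7900)
b = 5958/1849 (b = -154908*(-1/48074) = 5958/1849 ≈ 3.2223)
(b + (152175 - 1*23024))/(J - 9621) = (5958/1849 + (152175 - 1*23024))/(7900 - 9621) = (5958/1849 + (152175 - 23024))/(-1721) = (5958/1849 + 129151)*(-1/1721) = (238806157/1849)*(-1/1721) = -238806157/3182129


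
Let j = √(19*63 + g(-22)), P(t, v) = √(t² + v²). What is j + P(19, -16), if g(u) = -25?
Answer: √617 + 2*√293 ≈ 59.074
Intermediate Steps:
j = 2*√293 (j = √(19*63 - 25) = √(1197 - 25) = √1172 = 2*√293 ≈ 34.234)
j + P(19, -16) = 2*√293 + √(19² + (-16)²) = 2*√293 + √(361 + 256) = 2*√293 + √617 = √617 + 2*√293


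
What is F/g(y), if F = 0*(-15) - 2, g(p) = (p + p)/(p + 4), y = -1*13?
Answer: -9/13 ≈ -0.69231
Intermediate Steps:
y = -13
g(p) = 2*p/(4 + p) (g(p) = (2*p)/(4 + p) = 2*p/(4 + p))
F = -2 (F = 0 - 2 = -2)
F/g(y) = -2/(2*(-13)/(4 - 13)) = -2/(2*(-13)/(-9)) = -2/(2*(-13)*(-⅑)) = -2/26/9 = -2*9/26 = -9/13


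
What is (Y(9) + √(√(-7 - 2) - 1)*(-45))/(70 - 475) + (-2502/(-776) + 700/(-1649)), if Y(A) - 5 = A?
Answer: 7386791/2671380 + √(-1 + 3*I)/9 ≈ 2.8807 + 0.16029*I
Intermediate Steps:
Y(A) = 5 + A
(Y(9) + √(√(-7 - 2) - 1)*(-45))/(70 - 475) + (-2502/(-776) + 700/(-1649)) = ((5 + 9) + √(√(-7 - 2) - 1)*(-45))/(70 - 475) + (-2502/(-776) + 700/(-1649)) = (14 + √(√(-9) - 1)*(-45))/(-405) + (-2502*(-1/776) + 700*(-1/1649)) = (14 + √(3*I - 1)*(-45))*(-1/405) + (1251/388 - 700/1649) = (14 + √(-1 + 3*I)*(-45))*(-1/405) + 18467/6596 = (14 - 45*√(-1 + 3*I))*(-1/405) + 18467/6596 = (-14/405 + √(-1 + 3*I)/9) + 18467/6596 = 7386791/2671380 + √(-1 + 3*I)/9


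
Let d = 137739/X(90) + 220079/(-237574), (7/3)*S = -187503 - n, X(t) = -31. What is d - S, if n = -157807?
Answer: 427004574427/51553558 ≈ 8282.7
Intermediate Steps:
S = -89088/7 (S = 3*(-187503 - 1*(-157807))/7 = 3*(-187503 + 157807)/7 = (3/7)*(-29696) = -89088/7 ≈ -12727.)
d = -32730027635/7364794 (d = 137739/(-31) + 220079/(-237574) = 137739*(-1/31) + 220079*(-1/237574) = -137739/31 - 220079/237574 = -32730027635/7364794 ≈ -4444.1)
d - S = -32730027635/7364794 - 1*(-89088/7) = -32730027635/7364794 + 89088/7 = 427004574427/51553558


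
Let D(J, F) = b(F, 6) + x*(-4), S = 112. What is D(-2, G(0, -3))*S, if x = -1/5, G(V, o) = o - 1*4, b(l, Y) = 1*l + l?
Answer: -7392/5 ≈ -1478.4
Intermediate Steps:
b(l, Y) = 2*l (b(l, Y) = l + l = 2*l)
G(V, o) = -4 + o (G(V, o) = o - 4 = -4 + o)
x = -⅕ (x = -1*⅕ = -⅕ ≈ -0.20000)
D(J, F) = ⅘ + 2*F (D(J, F) = 2*F - ⅕*(-4) = 2*F + ⅘ = ⅘ + 2*F)
D(-2, G(0, -3))*S = (⅘ + 2*(-4 - 3))*112 = (⅘ + 2*(-7))*112 = (⅘ - 14)*112 = -66/5*112 = -7392/5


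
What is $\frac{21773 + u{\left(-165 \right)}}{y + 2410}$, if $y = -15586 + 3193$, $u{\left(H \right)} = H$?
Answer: $- \frac{21608}{9983} \approx -2.1645$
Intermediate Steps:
$y = -12393$
$\frac{21773 + u{\left(-165 \right)}}{y + 2410} = \frac{21773 - 165}{-12393 + 2410} = \frac{21608}{-9983} = 21608 \left(- \frac{1}{9983}\right) = - \frac{21608}{9983}$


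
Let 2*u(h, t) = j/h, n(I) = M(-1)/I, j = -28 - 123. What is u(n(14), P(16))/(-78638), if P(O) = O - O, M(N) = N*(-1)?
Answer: 151/11234 ≈ 0.013441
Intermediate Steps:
M(N) = -N
j = -151
P(O) = 0
n(I) = 1/I (n(I) = (-1*(-1))/I = 1/I)
u(h, t) = -151/(2*h) (u(h, t) = (-151/h)/2 = -151/(2*h))
u(n(14), P(16))/(-78638) = -151/(2*(1/14))/(-78638) = -151/(2*1/14)*(-1/78638) = -151/2*14*(-1/78638) = -1057*(-1/78638) = 151/11234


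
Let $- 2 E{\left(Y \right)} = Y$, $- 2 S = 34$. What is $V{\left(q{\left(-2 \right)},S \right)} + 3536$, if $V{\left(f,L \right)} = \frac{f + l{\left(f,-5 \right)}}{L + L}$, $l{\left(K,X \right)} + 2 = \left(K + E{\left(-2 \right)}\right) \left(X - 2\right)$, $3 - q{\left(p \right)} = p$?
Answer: $\frac{120263}{34} \approx 3537.1$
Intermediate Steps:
$q{\left(p \right)} = 3 - p$
$S = -17$ ($S = \left(- \frac{1}{2}\right) 34 = -17$)
$E{\left(Y \right)} = - \frac{Y}{2}$
$l{\left(K,X \right)} = -2 + \left(1 + K\right) \left(-2 + X\right)$ ($l{\left(K,X \right)} = -2 + \left(K - -1\right) \left(X - 2\right) = -2 + \left(K + 1\right) \left(-2 + X\right) = -2 + \left(1 + K\right) \left(-2 + X\right)$)
$V{\left(f,L \right)} = \frac{-9 - 6 f}{2 L}$ ($V{\left(f,L \right)} = \frac{f - \left(9 + 2 f - f \left(-5\right)\right)}{L + L} = \frac{f - \left(9 + 7 f\right)}{2 L} = \left(f - \left(9 + 7 f\right)\right) \frac{1}{2 L} = \left(-9 - 6 f\right) \frac{1}{2 L} = \frac{-9 - 6 f}{2 L}$)
$V{\left(q{\left(-2 \right)},S \right)} + 3536 = \frac{3 \left(-3 - 2 \left(3 - -2\right)\right)}{2 \left(-17\right)} + 3536 = \frac{3}{2} \left(- \frac{1}{17}\right) \left(-3 - 2 \left(3 + 2\right)\right) + 3536 = \frac{3}{2} \left(- \frac{1}{17}\right) \left(-3 - 10\right) + 3536 = \frac{3}{2} \left(- \frac{1}{17}\right) \left(-13\right) + 3536 = \frac{39}{34} + 3536 = \frac{120263}{34}$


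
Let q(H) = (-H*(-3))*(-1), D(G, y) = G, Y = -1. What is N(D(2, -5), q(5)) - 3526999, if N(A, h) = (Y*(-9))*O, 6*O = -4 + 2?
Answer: -3527002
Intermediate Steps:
O = -⅓ (O = (-4 + 2)/6 = (⅙)*(-2) = -⅓ ≈ -0.33333)
q(H) = -3*H (q(H) = (3*H)*(-1) = -3*H)
N(A, h) = -3 (N(A, h) = -1*(-9)*(-⅓) = 9*(-⅓) = -3)
N(D(2, -5), q(5)) - 3526999 = -3 - 3526999 = -3527002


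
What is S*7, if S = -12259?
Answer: -85813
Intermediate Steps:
S*7 = -12259*7 = -85813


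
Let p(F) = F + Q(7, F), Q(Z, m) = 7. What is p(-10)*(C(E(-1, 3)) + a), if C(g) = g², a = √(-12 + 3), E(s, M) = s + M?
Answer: -12 - 9*I ≈ -12.0 - 9.0*I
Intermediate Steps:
E(s, M) = M + s
a = 3*I (a = √(-9) = 3*I ≈ 3.0*I)
p(F) = 7 + F (p(F) = F + 7 = 7 + F)
p(-10)*(C(E(-1, 3)) + a) = (7 - 10)*((3 - 1)² + 3*I) = -3*(2² + 3*I) = -3*(4 + 3*I) = -12 - 9*I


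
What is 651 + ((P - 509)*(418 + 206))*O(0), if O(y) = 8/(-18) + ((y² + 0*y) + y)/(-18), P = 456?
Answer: 46049/3 ≈ 15350.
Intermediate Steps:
O(y) = -4/9 - y/18 - y²/18 (O(y) = 8*(-1/18) + ((y² + 0) + y)*(-1/18) = -4/9 + (y² + y)*(-1/18) = -4/9 + (y + y²)*(-1/18) = -4/9 + (-y/18 - y²/18) = -4/9 - y/18 - y²/18)
651 + ((P - 509)*(418 + 206))*O(0) = 651 + ((456 - 509)*(418 + 206))*(-4/9 - 1/18*0 - 1/18*0²) = 651 + (-53*624)*(-4/9 + 0 - 1/18*0) = 651 - 33072*(-4/9 + 0 + 0) = 651 - 33072*(-4/9) = 651 + 44096/3 = 46049/3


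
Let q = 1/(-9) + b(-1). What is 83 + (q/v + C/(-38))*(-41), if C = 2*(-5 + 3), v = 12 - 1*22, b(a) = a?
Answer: 12676/171 ≈ 74.129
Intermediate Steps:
v = -10 (v = 12 - 22 = -10)
C = -4 (C = 2*(-2) = -4)
q = -10/9 (q = 1/(-9) - 1 = -⅑ - 1 = -10/9 ≈ -1.1111)
83 + (q/v + C/(-38))*(-41) = 83 + (-10/9/(-10) - 4/(-38))*(-41) = 83 + (-10/9*(-⅒) - 4*(-1/38))*(-41) = 83 + (⅑ + 2/19)*(-41) = 83 + (37/171)*(-41) = 83 - 1517/171 = 12676/171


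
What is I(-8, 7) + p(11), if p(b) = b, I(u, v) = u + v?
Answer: 10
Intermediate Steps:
I(-8, 7) + p(11) = (-8 + 7) + 11 = -1 + 11 = 10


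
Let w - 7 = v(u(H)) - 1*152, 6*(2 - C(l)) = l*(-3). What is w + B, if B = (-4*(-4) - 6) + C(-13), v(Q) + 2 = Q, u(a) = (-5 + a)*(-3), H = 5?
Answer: -283/2 ≈ -141.50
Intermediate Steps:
u(a) = 15 - 3*a
v(Q) = -2 + Q
C(l) = 2 + l/2 (C(l) = 2 - l*(-3)/6 = 2 - (-1)*l/2 = 2 + l/2)
w = -147 (w = 7 + ((-2 + (15 - 3*5)) - 1*152) = 7 + ((-2 + (15 - 15)) - 152) = 7 + ((-2 + 0) - 152) = 7 + (-2 - 152) = 7 - 154 = -147)
B = 11/2 (B = (-4*(-4) - 6) + (2 + (1/2)*(-13)) = (16 - 6) + (2 - 13/2) = 10 - 9/2 = 11/2 ≈ 5.5000)
w + B = -147 + 11/2 = -283/2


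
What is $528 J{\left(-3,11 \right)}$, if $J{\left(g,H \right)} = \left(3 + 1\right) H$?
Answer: $23232$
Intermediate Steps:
$J{\left(g,H \right)} = 4 H$
$528 J{\left(-3,11 \right)} = 528 \cdot 4 \cdot 11 = 528 \cdot 44 = 23232$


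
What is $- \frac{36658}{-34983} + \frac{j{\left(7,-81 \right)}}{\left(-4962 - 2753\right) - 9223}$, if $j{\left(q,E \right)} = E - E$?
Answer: $\frac{36658}{34983} \approx 1.0479$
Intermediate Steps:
$j{\left(q,E \right)} = 0$
$- \frac{36658}{-34983} + \frac{j{\left(7,-81 \right)}}{\left(-4962 - 2753\right) - 9223} = - \frac{36658}{-34983} + \frac{0}{\left(-4962 - 2753\right) - 9223} = \left(-36658\right) \left(- \frac{1}{34983}\right) + \frac{0}{-7715 - 9223} = \frac{36658}{34983} + \frac{0}{-16938} = \frac{36658}{34983} + 0 \left(- \frac{1}{16938}\right) = \frac{36658}{34983} + 0 = \frac{36658}{34983}$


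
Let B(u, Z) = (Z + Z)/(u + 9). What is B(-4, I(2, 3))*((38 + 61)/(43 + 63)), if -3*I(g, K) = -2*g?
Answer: 132/265 ≈ 0.49811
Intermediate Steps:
I(g, K) = 2*g/3 (I(g, K) = -(-2)*g/3 = 2*g/3)
B(u, Z) = 2*Z/(9 + u) (B(u, Z) = (2*Z)/(9 + u) = 2*Z/(9 + u))
B(-4, I(2, 3))*((38 + 61)/(43 + 63)) = (2*((⅔)*2)/(9 - 4))*((38 + 61)/(43 + 63)) = (2*(4/3)/5)*(99/106) = (2*(4/3)*(⅕))*(99*(1/106)) = (8/15)*(99/106) = 132/265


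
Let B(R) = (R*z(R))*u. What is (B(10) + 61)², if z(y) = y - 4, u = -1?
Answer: 1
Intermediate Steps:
z(y) = -4 + y
B(R) = -R*(-4 + R) (B(R) = (R*(-4 + R))*(-1) = -R*(-4 + R))
(B(10) + 61)² = (10*(4 - 1*10) + 61)² = (10*(4 - 10) + 61)² = (10*(-6) + 61)² = (-60 + 61)² = 1² = 1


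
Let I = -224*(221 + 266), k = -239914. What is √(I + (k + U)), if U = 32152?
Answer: 5*I*√12674 ≈ 562.89*I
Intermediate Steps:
I = -109088 (I = -224*487 = -109088)
√(I + (k + U)) = √(-109088 + (-239914 + 32152)) = √(-109088 - 207762) = √(-316850) = 5*I*√12674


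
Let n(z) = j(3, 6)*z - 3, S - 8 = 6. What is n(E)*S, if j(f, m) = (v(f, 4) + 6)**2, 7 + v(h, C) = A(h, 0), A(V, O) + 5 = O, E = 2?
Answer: 966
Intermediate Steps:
S = 14 (S = 8 + 6 = 14)
A(V, O) = -5 + O
v(h, C) = -12 (v(h, C) = -7 + (-5 + 0) = -7 - 5 = -12)
j(f, m) = 36 (j(f, m) = (-12 + 6)**2 = (-6)**2 = 36)
n(z) = -3 + 36*z (n(z) = 36*z - 3 = -3 + 36*z)
n(E)*S = (-3 + 36*2)*14 = (-3 + 72)*14 = 69*14 = 966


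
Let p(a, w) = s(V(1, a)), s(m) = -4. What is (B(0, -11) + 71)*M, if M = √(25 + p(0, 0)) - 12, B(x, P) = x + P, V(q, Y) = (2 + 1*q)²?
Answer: -720 + 60*√21 ≈ -445.05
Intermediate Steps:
V(q, Y) = (2 + q)²
B(x, P) = P + x
p(a, w) = -4
M = -12 + √21 (M = √(25 - 4) - 12 = √21 - 12 = -12 + √21 ≈ -7.4174)
(B(0, -11) + 71)*M = ((-11 + 0) + 71)*(-12 + √21) = (-11 + 71)*(-12 + √21) = 60*(-12 + √21) = -720 + 60*√21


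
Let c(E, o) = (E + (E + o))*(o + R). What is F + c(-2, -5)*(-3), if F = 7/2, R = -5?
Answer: -533/2 ≈ -266.50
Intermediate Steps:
F = 7/2 (F = 7*(1/2) = 7/2 ≈ 3.5000)
c(E, o) = (-5 + o)*(o + 2*E) (c(E, o) = (E + (E + o))*(o - 5) = (o + 2*E)*(-5 + o) = (-5 + o)*(o + 2*E))
F + c(-2, -5)*(-3) = 7/2 + ((-5)**2 - 10*(-2) - 5*(-5) + 2*(-2)*(-5))*(-3) = 7/2 + (25 + 20 + 25 + 20)*(-3) = 7/2 + 90*(-3) = 7/2 - 270 = -533/2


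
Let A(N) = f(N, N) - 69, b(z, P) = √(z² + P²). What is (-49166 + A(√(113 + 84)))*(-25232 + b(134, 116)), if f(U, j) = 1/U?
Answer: 2*(12616 - √7853)*(9699295 - √197)/197 ≈ 1.2336e+9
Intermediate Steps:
b(z, P) = √(P² + z²)
A(N) = -69 + 1/N (A(N) = 1/N - 69 = -69 + 1/N)
(-49166 + A(√(113 + 84)))*(-25232 + b(134, 116)) = (-49166 + (-69 + 1/(√(113 + 84))))*(-25232 + √(116² + 134²)) = (-49166 + (-69 + 1/(√197)))*(-25232 + √(13456 + 17956)) = (-49166 + (-69 + √197/197))*(-25232 + √31412) = (-49235 + √197/197)*(-25232 + 2*√7853)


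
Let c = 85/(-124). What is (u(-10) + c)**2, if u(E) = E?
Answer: 1755625/15376 ≈ 114.18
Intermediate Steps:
c = -85/124 (c = 85*(-1/124) = -85/124 ≈ -0.68548)
(u(-10) + c)**2 = (-10 - 85/124)**2 = (-1325/124)**2 = 1755625/15376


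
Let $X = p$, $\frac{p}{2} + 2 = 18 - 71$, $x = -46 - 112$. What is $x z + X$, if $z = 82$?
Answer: $-13066$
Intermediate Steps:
$x = -158$
$p = -110$ ($p = -4 + 2 \left(18 - 71\right) = -4 + 2 \left(-53\right) = -4 - 106 = -110$)
$X = -110$
$x z + X = \left(-158\right) 82 - 110 = -12956 - 110 = -13066$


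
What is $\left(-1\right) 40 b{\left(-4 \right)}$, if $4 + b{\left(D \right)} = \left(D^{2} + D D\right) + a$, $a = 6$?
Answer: $-1360$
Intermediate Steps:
$b{\left(D \right)} = 2 + 2 D^{2}$ ($b{\left(D \right)} = -4 + \left(\left(D^{2} + D D\right) + 6\right) = -4 + \left(\left(D^{2} + D^{2}\right) + 6\right) = -4 + \left(2 D^{2} + 6\right) = -4 + \left(6 + 2 D^{2}\right) = 2 + 2 D^{2}$)
$\left(-1\right) 40 b{\left(-4 \right)} = \left(-1\right) 40 \left(2 + 2 \left(-4\right)^{2}\right) = - 40 \left(2 + 2 \cdot 16\right) = - 40 \left(2 + 32\right) = \left(-40\right) 34 = -1360$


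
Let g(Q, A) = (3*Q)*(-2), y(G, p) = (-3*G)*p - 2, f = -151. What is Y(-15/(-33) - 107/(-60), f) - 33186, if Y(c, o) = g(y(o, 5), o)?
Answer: -46764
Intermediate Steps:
y(G, p) = -2 - 3*G*p (y(G, p) = -3*G*p - 2 = -2 - 3*G*p)
g(Q, A) = -6*Q
Y(c, o) = 12 + 90*o (Y(c, o) = -6*(-2 - 3*o*5) = -6*(-2 - 15*o) = 12 + 90*o)
Y(-15/(-33) - 107/(-60), f) - 33186 = (12 + 90*(-151)) - 33186 = (12 - 13590) - 33186 = -13578 - 33186 = -46764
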